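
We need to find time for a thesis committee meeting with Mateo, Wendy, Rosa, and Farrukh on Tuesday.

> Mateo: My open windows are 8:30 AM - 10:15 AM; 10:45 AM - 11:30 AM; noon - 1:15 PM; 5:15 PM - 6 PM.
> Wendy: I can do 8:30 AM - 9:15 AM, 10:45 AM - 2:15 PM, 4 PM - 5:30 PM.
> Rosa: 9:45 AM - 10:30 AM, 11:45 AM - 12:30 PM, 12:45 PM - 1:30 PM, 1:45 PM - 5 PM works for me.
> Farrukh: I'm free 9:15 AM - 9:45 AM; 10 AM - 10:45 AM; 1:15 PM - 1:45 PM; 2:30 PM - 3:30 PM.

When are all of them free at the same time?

none

Mateo ∩ Wendy: 08:30-09:15, 10:45-11:30, 12:00-13:15, 17:15-17:30.
Mateo ∩ Wendy ∩ Rosa: 12:00-12:30, 12:45-13:15.
Mateo ∩ Wendy ∩ Rosa ∩ Farrukh: ∅.
There is no time when everyone is free.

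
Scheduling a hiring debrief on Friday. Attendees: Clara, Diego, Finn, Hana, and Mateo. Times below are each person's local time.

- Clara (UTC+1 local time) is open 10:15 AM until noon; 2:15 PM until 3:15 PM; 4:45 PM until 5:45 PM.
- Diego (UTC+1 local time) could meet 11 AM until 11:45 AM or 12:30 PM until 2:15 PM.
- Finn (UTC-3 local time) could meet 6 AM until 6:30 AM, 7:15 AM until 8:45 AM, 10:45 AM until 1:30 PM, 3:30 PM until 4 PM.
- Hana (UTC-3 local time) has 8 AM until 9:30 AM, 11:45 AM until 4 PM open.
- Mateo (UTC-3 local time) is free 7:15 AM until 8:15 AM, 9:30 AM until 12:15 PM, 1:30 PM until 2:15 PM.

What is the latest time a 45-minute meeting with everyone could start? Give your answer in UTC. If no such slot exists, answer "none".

Clara in UTC: 09:15-11:00, 13:15-14:15, 15:45-16:45 (subtract 1h to convert from UTC+1).
Diego in UTC: 10:00-10:45, 11:30-13:15 (subtract 1h to convert from UTC+1).
Finn in UTC: 09:00-09:30, 10:15-11:45, 13:45-16:30, 18:30-19:00 (add 3h to convert from UTC-3).
Hana in UTC: 11:00-12:30, 14:45-19:00 (add 3h to convert from UTC-3).
Mateo in UTC: 10:15-11:15, 12:30-15:15, 16:30-17:15 (add 3h to convert from UTC-3).
Clara ∩ Diego: 10:00-10:45.
Clara ∩ Diego ∩ Finn: 10:15-10:45.
Clara ∩ Diego ∩ Finn ∩ Hana: ∅.
Clara ∩ Diego ∩ Finn ∩ Hana ∩ Mateo: ∅.
There is no time when everyone is free.
No common window is at least 45 minutes long.

none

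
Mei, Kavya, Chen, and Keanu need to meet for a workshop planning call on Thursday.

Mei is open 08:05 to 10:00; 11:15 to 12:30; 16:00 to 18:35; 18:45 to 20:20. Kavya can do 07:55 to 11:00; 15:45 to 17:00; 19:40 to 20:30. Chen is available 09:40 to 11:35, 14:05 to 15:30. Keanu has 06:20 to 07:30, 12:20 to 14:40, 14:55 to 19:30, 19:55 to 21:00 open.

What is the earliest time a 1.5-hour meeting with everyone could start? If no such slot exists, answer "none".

Mei ∩ Kavya: 08:05-10:00, 16:00-17:00, 19:40-20:20.
Mei ∩ Kavya ∩ Chen: 09:40-10:00.
Mei ∩ Kavya ∩ Chen ∩ Keanu: ∅.
There is no time when everyone is free.
No common window is at least 90 minutes long.

none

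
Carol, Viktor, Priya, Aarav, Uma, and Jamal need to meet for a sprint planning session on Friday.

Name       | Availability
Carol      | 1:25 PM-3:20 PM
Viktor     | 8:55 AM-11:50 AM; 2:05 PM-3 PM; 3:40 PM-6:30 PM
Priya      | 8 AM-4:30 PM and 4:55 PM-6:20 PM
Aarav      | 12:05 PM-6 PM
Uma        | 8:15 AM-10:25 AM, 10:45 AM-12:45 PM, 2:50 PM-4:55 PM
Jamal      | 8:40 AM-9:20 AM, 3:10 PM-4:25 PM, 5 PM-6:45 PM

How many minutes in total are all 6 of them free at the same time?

Carol ∩ Viktor: 14:05-15:00.
Carol ∩ Viktor ∩ Priya: 14:05-15:00.
Carol ∩ Viktor ∩ Priya ∩ Aarav: 14:05-15:00.
Carol ∩ Viktor ∩ Priya ∩ Aarav ∩ Uma: 14:50-15:00.
Carol ∩ Viktor ∩ Priya ∩ Aarav ∩ Uma ∩ Jamal: ∅.
There is no time when everyone is free.
There is no common window, so the total is 0 minutes.

0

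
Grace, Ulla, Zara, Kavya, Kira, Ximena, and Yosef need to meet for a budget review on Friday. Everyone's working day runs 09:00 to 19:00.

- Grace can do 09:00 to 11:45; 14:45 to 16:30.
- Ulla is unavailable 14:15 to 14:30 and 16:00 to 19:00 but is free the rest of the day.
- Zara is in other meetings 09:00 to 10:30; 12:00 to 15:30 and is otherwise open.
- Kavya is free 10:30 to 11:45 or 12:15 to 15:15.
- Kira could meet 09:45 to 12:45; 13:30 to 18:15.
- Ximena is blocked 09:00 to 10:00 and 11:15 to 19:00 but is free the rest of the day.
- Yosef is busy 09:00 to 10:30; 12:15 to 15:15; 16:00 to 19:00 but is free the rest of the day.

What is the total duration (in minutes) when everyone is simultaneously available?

Grace free: 09:00-11:45, 14:45-16:30.
Ulla free: 09:00-14:15, 14:30-16:00 (invert busy blocks within the working day).
Zara free: 10:30-12:00, 15:30-19:00 (invert busy blocks within the working day).
Kavya free: 10:30-11:45, 12:15-15:15.
Kira free: 09:45-12:45, 13:30-18:15.
Ximena free: 10:00-11:15 (invert busy blocks within the working day).
Yosef free: 10:30-12:15, 15:15-16:00 (invert busy blocks within the working day).
Grace ∩ Ulla: 09:00-11:45, 14:45-16:00.
Grace ∩ Ulla ∩ Zara: 10:30-11:45, 15:30-16:00.
Grace ∩ Ulla ∩ Zara ∩ Kavya: 10:30-11:45.
Grace ∩ Ulla ∩ Zara ∩ Kavya ∩ Kira: 10:30-11:45.
Grace ∩ Ulla ∩ Zara ∩ Kavya ∩ Kira ∩ Ximena: 10:30-11:15.
Grace ∩ Ulla ∩ Zara ∩ Kavya ∩ Kira ∩ Ximena ∩ Yosef: 10:30-11:15.
That's a single block of 45 minutes.

45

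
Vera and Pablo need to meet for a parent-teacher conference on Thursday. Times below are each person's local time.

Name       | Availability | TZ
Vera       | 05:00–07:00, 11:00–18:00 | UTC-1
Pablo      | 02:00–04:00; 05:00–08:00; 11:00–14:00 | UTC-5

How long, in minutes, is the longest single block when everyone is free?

180

Vera in UTC: 06:00-08:00, 12:00-19:00 (add 1h to convert from UTC-1).
Pablo in UTC: 07:00-09:00, 10:00-13:00, 16:00-19:00 (add 5h to convert from UTC-5).
Vera ∩ Pablo: 07:00-08:00, 12:00-13:00, 16:00-19:00.
Those are the intersection windows.
The longest is 16:00-19:00 at 180 minutes.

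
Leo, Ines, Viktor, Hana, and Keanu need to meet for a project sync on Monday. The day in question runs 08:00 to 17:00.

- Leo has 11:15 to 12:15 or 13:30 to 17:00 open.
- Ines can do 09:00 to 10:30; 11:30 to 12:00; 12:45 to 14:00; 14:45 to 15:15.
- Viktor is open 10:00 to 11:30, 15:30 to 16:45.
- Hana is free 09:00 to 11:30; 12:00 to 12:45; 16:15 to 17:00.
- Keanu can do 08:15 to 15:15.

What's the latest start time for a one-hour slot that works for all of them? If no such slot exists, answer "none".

Leo ∩ Ines: 11:30-12:00, 13:30-14:00, 14:45-15:15.
Leo ∩ Ines ∩ Viktor: ∅.
Leo ∩ Ines ∩ Viktor ∩ Hana: ∅.
Leo ∩ Ines ∩ Viktor ∩ Hana ∩ Keanu: ∅.
There is no time when everyone is free.
No common window is at least 60 minutes long.

none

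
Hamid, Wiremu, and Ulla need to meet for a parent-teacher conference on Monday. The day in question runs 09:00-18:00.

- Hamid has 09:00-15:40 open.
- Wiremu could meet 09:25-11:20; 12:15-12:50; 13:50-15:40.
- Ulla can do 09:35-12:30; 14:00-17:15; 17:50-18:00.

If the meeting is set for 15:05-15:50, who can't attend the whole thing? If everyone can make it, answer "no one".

Hamid, Wiremu

Hamid: not fully free for 15:05-15:50. Wiremu: not fully free for 15:05-15:50. Ulla: free for 15:05-15:50.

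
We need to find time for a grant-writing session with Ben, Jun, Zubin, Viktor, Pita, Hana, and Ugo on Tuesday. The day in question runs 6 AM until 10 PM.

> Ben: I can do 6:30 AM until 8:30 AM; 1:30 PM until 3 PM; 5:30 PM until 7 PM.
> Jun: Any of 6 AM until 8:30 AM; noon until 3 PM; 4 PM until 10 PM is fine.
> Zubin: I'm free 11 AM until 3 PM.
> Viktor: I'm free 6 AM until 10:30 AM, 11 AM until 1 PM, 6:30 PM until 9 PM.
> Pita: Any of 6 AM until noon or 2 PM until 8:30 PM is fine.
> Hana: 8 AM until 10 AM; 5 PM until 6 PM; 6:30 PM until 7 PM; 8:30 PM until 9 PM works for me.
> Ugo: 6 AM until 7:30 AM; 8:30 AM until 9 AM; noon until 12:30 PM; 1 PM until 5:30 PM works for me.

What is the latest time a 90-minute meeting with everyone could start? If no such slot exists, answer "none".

Ben ∩ Jun: 06:30-08:30, 13:30-15:00, 17:30-19:00.
Ben ∩ Jun ∩ Zubin: 13:30-15:00.
Ben ∩ Jun ∩ Zubin ∩ Viktor: ∅.
Ben ∩ Jun ∩ Zubin ∩ Viktor ∩ Pita: ∅.
Ben ∩ Jun ∩ Zubin ∩ Viktor ∩ Pita ∩ Hana: ∅.
Ben ∩ Jun ∩ Zubin ∩ Viktor ∩ Pita ∩ Hana ∩ Ugo: ∅.
There is no time when everyone is free.
No common window is at least 90 minutes long.

none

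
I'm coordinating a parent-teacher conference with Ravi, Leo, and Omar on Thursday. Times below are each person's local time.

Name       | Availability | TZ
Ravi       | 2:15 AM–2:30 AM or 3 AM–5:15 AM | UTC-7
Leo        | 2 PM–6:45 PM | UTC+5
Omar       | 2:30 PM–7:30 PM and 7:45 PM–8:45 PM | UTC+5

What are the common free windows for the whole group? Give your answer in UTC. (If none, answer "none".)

Ravi in UTC: 09:15-09:30, 10:00-12:15 (add 7h to convert from UTC-7).
Leo in UTC: 09:00-13:45 (subtract 5h to convert from UTC+5).
Omar in UTC: 09:30-14:30, 14:45-15:45 (subtract 5h to convert from UTC+5).
Ravi ∩ Leo: 09:15-09:30, 10:00-12:15.
Ravi ∩ Leo ∩ Omar: 10:00-12:15.

10:00-12:15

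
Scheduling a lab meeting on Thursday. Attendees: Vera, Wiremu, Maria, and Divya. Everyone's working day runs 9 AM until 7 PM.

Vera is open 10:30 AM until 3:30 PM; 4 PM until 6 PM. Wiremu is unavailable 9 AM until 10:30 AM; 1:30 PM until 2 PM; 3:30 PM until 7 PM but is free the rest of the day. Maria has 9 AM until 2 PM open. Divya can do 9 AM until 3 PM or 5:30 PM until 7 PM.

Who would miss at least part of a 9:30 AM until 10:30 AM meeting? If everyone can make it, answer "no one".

Vera, Wiremu

Vera free: 10:30-15:30, 16:00-18:00.
Wiremu free: 10:30-13:30, 14:00-15:30 (invert busy blocks within the working day).
Maria free: 09:00-14:00.
Divya free: 09:00-15:00, 17:30-19:00.
Vera: not fully free for 09:30-10:30. Wiremu: not fully free for 09:30-10:30. Maria: free for 09:30-10:30. Divya: free for 09:30-10:30.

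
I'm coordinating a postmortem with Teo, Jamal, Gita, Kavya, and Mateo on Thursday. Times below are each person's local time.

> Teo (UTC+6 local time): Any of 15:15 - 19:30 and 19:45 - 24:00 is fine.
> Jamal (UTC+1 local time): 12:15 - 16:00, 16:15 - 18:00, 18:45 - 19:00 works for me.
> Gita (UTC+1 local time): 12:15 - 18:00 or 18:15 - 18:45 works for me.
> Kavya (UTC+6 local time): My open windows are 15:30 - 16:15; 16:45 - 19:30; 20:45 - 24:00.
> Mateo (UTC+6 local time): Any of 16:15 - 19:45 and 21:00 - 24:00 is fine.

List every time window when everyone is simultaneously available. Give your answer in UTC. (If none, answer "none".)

11:15-13:30, 15:15-17:00

Teo in UTC: 09:15-13:30, 13:45-18:00 (subtract 6h to convert from UTC+6).
Jamal in UTC: 11:15-15:00, 15:15-17:00, 17:45-18:00 (subtract 1h to convert from UTC+1).
Gita in UTC: 11:15-17:00, 17:15-17:45 (subtract 1h to convert from UTC+1).
Kavya in UTC: 09:30-10:15, 10:45-13:30, 14:45-18:00 (subtract 6h to convert from UTC+6).
Mateo in UTC: 10:15-13:45, 15:00-18:00 (subtract 6h to convert from UTC+6).
Teo ∩ Jamal: 11:15-13:30, 13:45-15:00, 15:15-17:00, 17:45-18:00.
Teo ∩ Jamal ∩ Gita: 11:15-13:30, 13:45-15:00, 15:15-17:00.
Teo ∩ Jamal ∩ Gita ∩ Kavya: 11:15-13:30, 14:45-15:00, 15:15-17:00.
Teo ∩ Jamal ∩ Gita ∩ Kavya ∩ Mateo: 11:15-13:30, 15:15-17:00.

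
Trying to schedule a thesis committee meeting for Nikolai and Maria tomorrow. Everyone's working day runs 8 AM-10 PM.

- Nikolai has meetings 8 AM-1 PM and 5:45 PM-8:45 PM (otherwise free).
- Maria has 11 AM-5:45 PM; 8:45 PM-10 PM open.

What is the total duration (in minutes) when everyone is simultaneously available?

360

Nikolai free: 13:00-17:45, 20:45-22:00 (invert busy blocks within the working day).
Maria free: 11:00-17:45, 20:45-22:00.
Nikolai ∩ Maria: 13:00-17:45, 20:45-22:00.
Summing the common windows: 285 + 75 = 360 minutes.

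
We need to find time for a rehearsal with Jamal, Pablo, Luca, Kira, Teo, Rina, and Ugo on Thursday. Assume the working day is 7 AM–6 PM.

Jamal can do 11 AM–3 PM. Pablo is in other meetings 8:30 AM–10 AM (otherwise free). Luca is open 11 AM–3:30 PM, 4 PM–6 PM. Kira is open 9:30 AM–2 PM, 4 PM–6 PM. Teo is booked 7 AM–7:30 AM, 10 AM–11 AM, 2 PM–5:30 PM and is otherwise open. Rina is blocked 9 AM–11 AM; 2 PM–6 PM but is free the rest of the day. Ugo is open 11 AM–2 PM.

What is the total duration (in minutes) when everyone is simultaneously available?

180

Jamal free: 11:00-15:00.
Pablo free: 07:00-08:30, 10:00-18:00 (invert busy blocks within the working day).
Luca free: 11:00-15:30, 16:00-18:00.
Kira free: 09:30-14:00, 16:00-18:00.
Teo free: 07:30-10:00, 11:00-14:00, 17:30-18:00 (invert busy blocks within the working day).
Rina free: 07:00-09:00, 11:00-14:00 (invert busy blocks within the working day).
Ugo free: 11:00-14:00.
Jamal ∩ Pablo: 11:00-15:00.
Jamal ∩ Pablo ∩ Luca: 11:00-15:00.
Jamal ∩ Pablo ∩ Luca ∩ Kira: 11:00-14:00.
Jamal ∩ Pablo ∩ Luca ∩ Kira ∩ Teo: 11:00-14:00.
Jamal ∩ Pablo ∩ Luca ∩ Kira ∩ Teo ∩ Rina: 11:00-14:00.
Jamal ∩ Pablo ∩ Luca ∩ Kira ∩ Teo ∩ Rina ∩ Ugo: 11:00-14:00.
That's a single block of 180 minutes.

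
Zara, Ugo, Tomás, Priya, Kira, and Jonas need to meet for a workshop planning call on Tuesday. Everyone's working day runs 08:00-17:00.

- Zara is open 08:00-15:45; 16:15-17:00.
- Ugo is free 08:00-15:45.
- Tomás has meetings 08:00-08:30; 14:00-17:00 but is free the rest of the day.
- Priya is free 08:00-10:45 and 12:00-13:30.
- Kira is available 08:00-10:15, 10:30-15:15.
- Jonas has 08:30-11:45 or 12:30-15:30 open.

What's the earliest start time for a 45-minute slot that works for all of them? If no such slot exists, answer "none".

08:30

Zara free: 08:00-15:45, 16:15-17:00.
Ugo free: 08:00-15:45.
Tomás free: 08:30-14:00 (invert busy blocks within the working day).
Priya free: 08:00-10:45, 12:00-13:30.
Kira free: 08:00-10:15, 10:30-15:15.
Jonas free: 08:30-11:45, 12:30-15:30.
Zara ∩ Ugo: 08:00-15:45.
Zara ∩ Ugo ∩ Tomás: 08:30-14:00.
Zara ∩ Ugo ∩ Tomás ∩ Priya: 08:30-10:45, 12:00-13:30.
Zara ∩ Ugo ∩ Tomás ∩ Priya ∩ Kira: 08:30-10:15, 10:30-10:45, 12:00-13:30.
Zara ∩ Ugo ∩ Tomás ∩ Priya ∩ Kira ∩ Jonas: 08:30-10:15, 10:30-10:45, 12:30-13:30.
The first common window of at least 45 minutes is 08:30-10:15, so the earliest start is 08:30.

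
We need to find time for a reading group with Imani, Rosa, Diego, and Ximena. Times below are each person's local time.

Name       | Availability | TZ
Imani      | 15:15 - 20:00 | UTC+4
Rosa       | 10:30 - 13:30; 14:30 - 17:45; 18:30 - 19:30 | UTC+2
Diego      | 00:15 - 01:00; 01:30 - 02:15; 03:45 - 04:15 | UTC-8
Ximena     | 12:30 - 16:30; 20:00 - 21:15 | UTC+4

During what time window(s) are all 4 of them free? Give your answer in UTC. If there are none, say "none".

Imani in UTC: 11:15-16:00 (subtract 4h to convert from UTC+4).
Rosa in UTC: 08:30-11:30, 12:30-15:45, 16:30-17:30 (subtract 2h to convert from UTC+2).
Diego in UTC: 08:15-09:00, 09:30-10:15, 11:45-12:15 (add 8h to convert from UTC-8).
Ximena in UTC: 08:30-12:30, 16:00-17:15 (subtract 4h to convert from UTC+4).
Imani ∩ Rosa: 11:15-11:30, 12:30-15:45.
Imani ∩ Rosa ∩ Diego: ∅.
Imani ∩ Rosa ∩ Diego ∩ Ximena: ∅.
There is no time when everyone is free.

none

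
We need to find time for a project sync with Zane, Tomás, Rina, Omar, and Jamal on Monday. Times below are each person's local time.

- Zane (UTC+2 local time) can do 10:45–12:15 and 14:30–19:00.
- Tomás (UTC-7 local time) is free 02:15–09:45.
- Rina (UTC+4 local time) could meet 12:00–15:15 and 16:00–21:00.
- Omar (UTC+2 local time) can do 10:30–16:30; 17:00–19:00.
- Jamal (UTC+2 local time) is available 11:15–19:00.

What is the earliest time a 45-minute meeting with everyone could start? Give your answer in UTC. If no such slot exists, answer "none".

09:15

Zane in UTC: 08:45-10:15, 12:30-17:00 (subtract 2h to convert from UTC+2).
Tomás in UTC: 09:15-16:45 (add 7h to convert from UTC-7).
Rina in UTC: 08:00-11:15, 12:00-17:00 (subtract 4h to convert from UTC+4).
Omar in UTC: 08:30-14:30, 15:00-17:00 (subtract 2h to convert from UTC+2).
Jamal in UTC: 09:15-17:00 (subtract 2h to convert from UTC+2).
Zane ∩ Tomás: 09:15-10:15, 12:30-16:45.
Zane ∩ Tomás ∩ Rina: 09:15-10:15, 12:30-16:45.
Zane ∩ Tomás ∩ Rina ∩ Omar: 09:15-10:15, 12:30-14:30, 15:00-16:45.
Zane ∩ Tomás ∩ Rina ∩ Omar ∩ Jamal: 09:15-10:15, 12:30-14:30, 15:00-16:45.
The first common window of at least 45 minutes is 09:15-10:15, so the earliest start is 09:15.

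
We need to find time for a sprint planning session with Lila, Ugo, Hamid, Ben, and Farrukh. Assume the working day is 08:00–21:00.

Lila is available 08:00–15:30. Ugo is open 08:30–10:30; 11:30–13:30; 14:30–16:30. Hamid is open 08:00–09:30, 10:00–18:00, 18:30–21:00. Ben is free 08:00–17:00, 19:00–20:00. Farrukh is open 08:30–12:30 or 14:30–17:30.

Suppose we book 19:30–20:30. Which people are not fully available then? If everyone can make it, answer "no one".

Lila: not fully free for 19:30-20:30. Ugo: not fully free for 19:30-20:30. Hamid: free for 19:30-20:30. Ben: not fully free for 19:30-20:30. Farrukh: not fully free for 19:30-20:30.

Ben, Farrukh, Lila, Ugo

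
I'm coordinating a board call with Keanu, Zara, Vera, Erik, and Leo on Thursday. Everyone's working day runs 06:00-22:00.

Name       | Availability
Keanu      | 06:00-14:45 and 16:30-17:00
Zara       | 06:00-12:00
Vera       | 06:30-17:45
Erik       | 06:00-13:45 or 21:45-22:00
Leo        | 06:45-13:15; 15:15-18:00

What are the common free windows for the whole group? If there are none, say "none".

Keanu ∩ Zara: 06:00-12:00.
Keanu ∩ Zara ∩ Vera: 06:30-12:00.
Keanu ∩ Zara ∩ Vera ∩ Erik: 06:30-12:00.
Keanu ∩ Zara ∩ Vera ∩ Erik ∩ Leo: 06:45-12:00.
So the common availability across everyone is 06:45-12:00.

06:45-12:00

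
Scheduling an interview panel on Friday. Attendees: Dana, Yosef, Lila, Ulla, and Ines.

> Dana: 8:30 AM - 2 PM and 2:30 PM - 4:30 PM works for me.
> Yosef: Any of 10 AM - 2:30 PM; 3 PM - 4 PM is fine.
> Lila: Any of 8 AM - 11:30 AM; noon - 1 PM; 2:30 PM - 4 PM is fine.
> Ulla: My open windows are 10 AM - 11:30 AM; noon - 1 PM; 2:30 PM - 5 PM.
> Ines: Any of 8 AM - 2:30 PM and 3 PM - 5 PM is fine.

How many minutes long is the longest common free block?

90

Dana ∩ Yosef: 10:00-14:00, 15:00-16:00.
Dana ∩ Yosef ∩ Lila: 10:00-11:30, 12:00-13:00, 15:00-16:00.
Dana ∩ Yosef ∩ Lila ∩ Ulla: 10:00-11:30, 12:00-13:00, 15:00-16:00.
Dana ∩ Yosef ∩ Lila ∩ Ulla ∩ Ines: 10:00-11:30, 12:00-13:00, 15:00-16:00.
The longest is 10:00-11:30 at 90 minutes.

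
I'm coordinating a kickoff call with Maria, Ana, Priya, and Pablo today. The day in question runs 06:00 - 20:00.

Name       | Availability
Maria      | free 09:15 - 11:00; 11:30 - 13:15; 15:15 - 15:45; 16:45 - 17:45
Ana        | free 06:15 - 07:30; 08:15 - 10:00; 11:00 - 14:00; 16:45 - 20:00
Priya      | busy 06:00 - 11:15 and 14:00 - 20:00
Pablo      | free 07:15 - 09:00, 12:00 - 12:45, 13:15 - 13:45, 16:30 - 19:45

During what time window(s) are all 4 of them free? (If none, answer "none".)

12:00-12:45

Maria free: 09:15-11:00, 11:30-13:15, 15:15-15:45, 16:45-17:45.
Ana free: 06:15-07:30, 08:15-10:00, 11:00-14:00, 16:45-20:00.
Priya free: 11:15-14:00 (invert busy blocks within the working day).
Pablo free: 07:15-09:00, 12:00-12:45, 13:15-13:45, 16:30-19:45.
Maria ∩ Ana: 09:15-10:00, 11:30-13:15, 16:45-17:45.
Maria ∩ Ana ∩ Priya: 11:30-13:15.
Maria ∩ Ana ∩ Priya ∩ Pablo: 12:00-12:45.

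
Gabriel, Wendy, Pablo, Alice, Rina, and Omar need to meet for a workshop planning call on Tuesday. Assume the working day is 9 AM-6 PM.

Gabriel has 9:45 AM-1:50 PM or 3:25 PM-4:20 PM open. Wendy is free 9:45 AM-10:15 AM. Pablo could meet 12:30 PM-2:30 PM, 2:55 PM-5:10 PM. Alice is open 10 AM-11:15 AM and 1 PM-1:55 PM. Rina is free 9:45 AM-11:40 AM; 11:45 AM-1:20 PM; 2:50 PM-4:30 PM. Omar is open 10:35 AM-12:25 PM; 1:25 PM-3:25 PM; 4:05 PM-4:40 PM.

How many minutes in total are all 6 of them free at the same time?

0

Gabriel ∩ Wendy: 09:45-10:15.
Gabriel ∩ Wendy ∩ Pablo: ∅.
Gabriel ∩ Wendy ∩ Pablo ∩ Alice: ∅.
Gabriel ∩ Wendy ∩ Pablo ∩ Alice ∩ Rina: ∅.
Gabriel ∩ Wendy ∩ Pablo ∩ Alice ∩ Rina ∩ Omar: ∅.
There is no time when everyone is free.
There is no common window, so the total is 0 minutes.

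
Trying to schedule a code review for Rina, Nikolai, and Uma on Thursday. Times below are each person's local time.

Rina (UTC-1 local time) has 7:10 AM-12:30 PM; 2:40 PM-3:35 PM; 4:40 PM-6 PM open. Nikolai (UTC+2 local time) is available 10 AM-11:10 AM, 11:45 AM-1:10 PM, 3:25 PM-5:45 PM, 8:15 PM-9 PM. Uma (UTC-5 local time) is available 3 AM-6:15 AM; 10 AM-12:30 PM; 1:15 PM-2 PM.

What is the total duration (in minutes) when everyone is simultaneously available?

Rina in UTC: 08:10-13:30, 15:40-16:35, 17:40-19:00 (add 1h to convert from UTC-1).
Nikolai in UTC: 08:00-09:10, 09:45-11:10, 13:25-15:45, 18:15-19:00 (subtract 2h to convert from UTC+2).
Uma in UTC: 08:00-11:15, 15:00-17:30, 18:15-19:00 (add 5h to convert from UTC-5).
Rina ∩ Nikolai: 08:10-09:10, 09:45-11:10, 13:25-13:30, 15:40-15:45, 18:15-19:00.
Rina ∩ Nikolai ∩ Uma: 08:10-09:10, 09:45-11:10, 15:40-15:45, 18:15-19:00.
Those are the intersection windows.
Summing the common windows: 60 + 85 + 5 + 45 = 195 minutes.

195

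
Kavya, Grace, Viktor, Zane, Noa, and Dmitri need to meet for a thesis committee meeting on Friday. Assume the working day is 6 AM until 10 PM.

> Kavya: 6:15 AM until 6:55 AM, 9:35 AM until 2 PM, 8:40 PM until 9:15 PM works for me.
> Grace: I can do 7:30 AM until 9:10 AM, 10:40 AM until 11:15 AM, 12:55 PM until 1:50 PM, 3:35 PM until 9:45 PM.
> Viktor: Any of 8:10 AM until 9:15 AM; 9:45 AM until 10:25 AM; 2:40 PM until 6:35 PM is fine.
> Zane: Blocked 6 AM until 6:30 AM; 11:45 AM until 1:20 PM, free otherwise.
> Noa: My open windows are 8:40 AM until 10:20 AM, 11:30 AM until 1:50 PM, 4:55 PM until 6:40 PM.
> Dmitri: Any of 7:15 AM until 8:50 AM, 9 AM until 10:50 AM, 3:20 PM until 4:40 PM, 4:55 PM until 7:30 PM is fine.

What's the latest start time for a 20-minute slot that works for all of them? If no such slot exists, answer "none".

none

Kavya free: 06:15-06:55, 09:35-14:00, 20:40-21:15.
Grace free: 07:30-09:10, 10:40-11:15, 12:55-13:50, 15:35-21:45.
Viktor free: 08:10-09:15, 09:45-10:25, 14:40-18:35.
Zane free: 06:30-11:45, 13:20-22:00 (invert busy blocks within the working day).
Noa free: 08:40-10:20, 11:30-13:50, 16:55-18:40.
Dmitri free: 07:15-08:50, 09:00-10:50, 15:20-16:40, 16:55-19:30.
Kavya ∩ Grace: 10:40-11:15, 12:55-13:50, 20:40-21:15.
Kavya ∩ Grace ∩ Viktor: ∅.
Kavya ∩ Grace ∩ Viktor ∩ Zane: ∅.
Kavya ∩ Grace ∩ Viktor ∩ Zane ∩ Noa: ∅.
Kavya ∩ Grace ∩ Viktor ∩ Zane ∩ Noa ∩ Dmitri: ∅.
There is no time when everyone is free.
No common window is at least 20 minutes long.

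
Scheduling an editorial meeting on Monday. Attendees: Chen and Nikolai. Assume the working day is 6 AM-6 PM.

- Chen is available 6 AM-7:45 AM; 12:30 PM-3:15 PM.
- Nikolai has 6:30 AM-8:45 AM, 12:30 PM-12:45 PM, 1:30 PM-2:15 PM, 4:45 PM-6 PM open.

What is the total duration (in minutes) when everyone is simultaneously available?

135

Chen ∩ Nikolai: 06:30-07:45, 12:30-12:45, 13:30-14:15.
Summing the common windows: 75 + 15 + 45 = 135 minutes.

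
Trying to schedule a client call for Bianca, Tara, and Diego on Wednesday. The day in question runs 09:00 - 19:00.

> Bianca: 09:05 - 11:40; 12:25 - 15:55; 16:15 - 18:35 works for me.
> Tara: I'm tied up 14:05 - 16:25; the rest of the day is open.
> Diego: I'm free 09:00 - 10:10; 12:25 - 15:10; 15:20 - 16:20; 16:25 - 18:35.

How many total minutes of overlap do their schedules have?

Bianca free: 09:05-11:40, 12:25-15:55, 16:15-18:35.
Tara free: 09:00-14:05, 16:25-19:00 (invert busy blocks within the working day).
Diego free: 09:00-10:10, 12:25-15:10, 15:20-16:20, 16:25-18:35.
Bianca ∩ Tara: 09:05-11:40, 12:25-14:05, 16:25-18:35.
Bianca ∩ Tara ∩ Diego: 09:05-10:10, 12:25-14:05, 16:25-18:35.
So the common availability across everyone is 09:05-10:10, 12:25-14:05, 16:25-18:35.
Summing the common windows: 65 + 100 + 130 = 295 minutes.

295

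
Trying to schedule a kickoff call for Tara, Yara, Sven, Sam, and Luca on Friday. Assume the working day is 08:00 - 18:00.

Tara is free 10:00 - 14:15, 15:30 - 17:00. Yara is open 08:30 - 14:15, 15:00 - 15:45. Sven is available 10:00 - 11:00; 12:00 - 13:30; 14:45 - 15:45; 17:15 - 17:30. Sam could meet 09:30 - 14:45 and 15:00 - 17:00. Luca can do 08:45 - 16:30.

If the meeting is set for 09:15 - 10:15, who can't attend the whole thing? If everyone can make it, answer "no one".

Tara: not fully free for 09:15-10:15. Yara: free for 09:15-10:15. Sven: not fully free for 09:15-10:15. Sam: not fully free for 09:15-10:15. Luca: free for 09:15-10:15.

Sam, Sven, Tara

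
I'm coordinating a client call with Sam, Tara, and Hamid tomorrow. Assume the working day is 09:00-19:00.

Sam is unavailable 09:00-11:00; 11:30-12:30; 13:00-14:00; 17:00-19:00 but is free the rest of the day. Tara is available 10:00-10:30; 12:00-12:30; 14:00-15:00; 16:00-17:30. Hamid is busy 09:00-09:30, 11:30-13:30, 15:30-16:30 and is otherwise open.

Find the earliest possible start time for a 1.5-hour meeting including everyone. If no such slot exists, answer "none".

Sam free: 11:00-11:30, 12:30-13:00, 14:00-17:00 (invert busy blocks within the working day).
Tara free: 10:00-10:30, 12:00-12:30, 14:00-15:00, 16:00-17:30.
Hamid free: 09:30-11:30, 13:30-15:30, 16:30-19:00 (invert busy blocks within the working day).
Sam ∩ Tara: 14:00-15:00, 16:00-17:00.
Sam ∩ Tara ∩ Hamid: 14:00-15:00, 16:30-17:00.
No common window is at least 90 minutes long.

none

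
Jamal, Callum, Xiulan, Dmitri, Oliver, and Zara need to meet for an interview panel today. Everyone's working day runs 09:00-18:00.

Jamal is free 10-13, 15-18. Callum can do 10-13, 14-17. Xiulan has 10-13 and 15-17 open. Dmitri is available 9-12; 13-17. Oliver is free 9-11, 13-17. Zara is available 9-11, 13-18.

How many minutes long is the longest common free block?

120

Jamal ∩ Callum: 10:00-13:00, 15:00-17:00.
Jamal ∩ Callum ∩ Xiulan: 10:00-13:00, 15:00-17:00.
Jamal ∩ Callum ∩ Xiulan ∩ Dmitri: 10:00-12:00, 15:00-17:00.
Jamal ∩ Callum ∩ Xiulan ∩ Dmitri ∩ Oliver: 10:00-11:00, 15:00-17:00.
Jamal ∩ Callum ∩ Xiulan ∩ Dmitri ∩ Oliver ∩ Zara: 10:00-11:00, 15:00-17:00.
The longest is 15:00-17:00 at 120 minutes.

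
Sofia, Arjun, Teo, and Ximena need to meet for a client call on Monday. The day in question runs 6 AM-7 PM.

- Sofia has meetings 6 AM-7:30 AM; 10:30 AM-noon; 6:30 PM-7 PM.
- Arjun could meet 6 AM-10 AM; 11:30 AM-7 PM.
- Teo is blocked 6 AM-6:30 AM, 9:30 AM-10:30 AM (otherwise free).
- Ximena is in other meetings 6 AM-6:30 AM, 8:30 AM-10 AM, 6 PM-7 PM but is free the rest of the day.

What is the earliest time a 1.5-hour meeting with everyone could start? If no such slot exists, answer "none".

Sofia free: 07:30-10:30, 12:00-18:30 (invert busy blocks within the working day).
Arjun free: 06:00-10:00, 11:30-19:00.
Teo free: 06:30-09:30, 10:30-19:00 (invert busy blocks within the working day).
Ximena free: 06:30-08:30, 10:00-18:00 (invert busy blocks within the working day).
Sofia ∩ Arjun: 07:30-10:00, 12:00-18:30.
Sofia ∩ Arjun ∩ Teo: 07:30-09:30, 12:00-18:30.
Sofia ∩ Arjun ∩ Teo ∩ Ximena: 07:30-08:30, 12:00-18:00.
Those are the intersection windows.
The first common window of at least 90 minutes is 12:00-18:00, so the earliest start is 12:00.

12:00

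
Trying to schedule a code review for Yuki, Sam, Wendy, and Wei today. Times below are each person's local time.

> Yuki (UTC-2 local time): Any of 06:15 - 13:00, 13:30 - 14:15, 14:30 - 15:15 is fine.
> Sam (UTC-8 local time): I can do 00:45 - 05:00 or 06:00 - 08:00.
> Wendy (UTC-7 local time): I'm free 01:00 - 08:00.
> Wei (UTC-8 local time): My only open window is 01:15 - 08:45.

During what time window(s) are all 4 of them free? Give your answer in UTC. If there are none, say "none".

Yuki in UTC: 08:15-15:00, 15:30-16:15, 16:30-17:15 (add 2h to convert from UTC-2).
Sam in UTC: 08:45-13:00, 14:00-16:00 (add 8h to convert from UTC-8).
Wendy in UTC: 08:00-15:00 (add 7h to convert from UTC-7).
Wei in UTC: 09:15-16:45 (add 8h to convert from UTC-8).
Yuki ∩ Sam: 08:45-13:00, 14:00-15:00, 15:30-16:00.
Yuki ∩ Sam ∩ Wendy: 08:45-13:00, 14:00-15:00.
Yuki ∩ Sam ∩ Wendy ∩ Wei: 09:15-13:00, 14:00-15:00.

09:15-13:00, 14:00-15:00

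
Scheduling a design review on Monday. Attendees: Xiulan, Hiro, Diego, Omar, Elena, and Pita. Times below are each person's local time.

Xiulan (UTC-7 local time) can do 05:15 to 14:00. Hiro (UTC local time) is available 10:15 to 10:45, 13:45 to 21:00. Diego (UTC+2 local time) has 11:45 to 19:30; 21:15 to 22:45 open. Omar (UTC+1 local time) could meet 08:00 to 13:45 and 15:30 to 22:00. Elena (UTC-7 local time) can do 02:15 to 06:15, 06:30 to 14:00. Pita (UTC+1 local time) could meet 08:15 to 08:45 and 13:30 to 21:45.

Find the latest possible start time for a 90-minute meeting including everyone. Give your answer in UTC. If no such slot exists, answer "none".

Xiulan in UTC: 12:15-21:00 (add 7h to convert from UTC-7).
Hiro in UTC: 10:15-10:45, 13:45-21:00.
Diego in UTC: 09:45-17:30, 19:15-20:45 (subtract 2h to convert from UTC+2).
Omar in UTC: 07:00-12:45, 14:30-21:00 (subtract 1h to convert from UTC+1).
Elena in UTC: 09:15-13:15, 13:30-21:00 (add 7h to convert from UTC-7).
Pita in UTC: 07:15-07:45, 12:30-20:45 (subtract 1h to convert from UTC+1).
Xiulan ∩ Hiro: 13:45-21:00.
Xiulan ∩ Hiro ∩ Diego: 13:45-17:30, 19:15-20:45.
Xiulan ∩ Hiro ∩ Diego ∩ Omar: 14:30-17:30, 19:15-20:45.
Xiulan ∩ Hiro ∩ Diego ∩ Omar ∩ Elena: 14:30-17:30, 19:15-20:45.
Xiulan ∩ Hiro ∩ Diego ∩ Omar ∩ Elena ∩ Pita: 14:30-17:30, 19:15-20:45.
The last common window of at least 90 minutes is 19:15-20:45; a 90-minute meeting can start as late as 19:15 and still end by 20:45.

19:15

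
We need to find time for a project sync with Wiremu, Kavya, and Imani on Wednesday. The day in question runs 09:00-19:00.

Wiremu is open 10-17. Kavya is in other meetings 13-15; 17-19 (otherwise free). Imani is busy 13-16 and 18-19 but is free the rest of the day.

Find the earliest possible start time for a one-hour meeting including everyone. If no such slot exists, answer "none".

Wiremu free: 10:00-17:00.
Kavya free: 09:00-13:00, 15:00-17:00 (invert busy blocks within the working day).
Imani free: 09:00-13:00, 16:00-18:00 (invert busy blocks within the working day).
Wiremu ∩ Kavya: 10:00-13:00, 15:00-17:00.
Wiremu ∩ Kavya ∩ Imani: 10:00-13:00, 16:00-17:00.
The first common window of at least 60 minutes is 10:00-13:00, so the earliest start is 10:00.

10:00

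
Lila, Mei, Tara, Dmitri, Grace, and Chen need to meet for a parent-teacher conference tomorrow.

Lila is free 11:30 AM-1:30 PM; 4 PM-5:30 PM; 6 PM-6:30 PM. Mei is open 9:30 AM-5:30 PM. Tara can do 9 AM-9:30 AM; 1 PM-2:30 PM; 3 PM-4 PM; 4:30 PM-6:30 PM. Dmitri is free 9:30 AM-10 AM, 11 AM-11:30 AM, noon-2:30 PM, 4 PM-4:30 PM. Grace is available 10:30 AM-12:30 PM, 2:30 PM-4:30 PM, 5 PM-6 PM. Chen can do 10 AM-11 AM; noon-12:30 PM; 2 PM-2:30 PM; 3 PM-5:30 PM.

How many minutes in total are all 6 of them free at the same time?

0

Lila ∩ Mei: 11:30-13:30, 16:00-17:30.
Lila ∩ Mei ∩ Tara: 13:00-13:30, 16:30-17:30.
Lila ∩ Mei ∩ Tara ∩ Dmitri: 13:00-13:30.
Lila ∩ Mei ∩ Tara ∩ Dmitri ∩ Grace: ∅.
Lila ∩ Mei ∩ Tara ∩ Dmitri ∩ Grace ∩ Chen: ∅.
There is no time when everyone is free.
There is no common window, so the total is 0 minutes.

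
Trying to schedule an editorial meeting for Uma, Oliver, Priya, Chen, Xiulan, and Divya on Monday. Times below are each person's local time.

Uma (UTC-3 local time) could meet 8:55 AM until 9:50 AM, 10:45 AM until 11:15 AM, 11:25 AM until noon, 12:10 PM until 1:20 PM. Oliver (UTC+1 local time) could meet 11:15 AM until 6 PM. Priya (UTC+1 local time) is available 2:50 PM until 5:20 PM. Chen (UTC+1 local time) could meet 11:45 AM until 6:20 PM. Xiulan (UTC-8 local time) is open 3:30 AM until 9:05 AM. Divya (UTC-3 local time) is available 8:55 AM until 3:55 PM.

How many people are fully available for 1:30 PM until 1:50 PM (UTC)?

Uma in UTC: 11:55-12:50, 13:45-14:15, 14:25-15:00, 15:10-16:20 (add 3h to convert from UTC-3).
Oliver in UTC: 10:15-17:00 (subtract 1h to convert from UTC+1).
Priya in UTC: 13:50-16:20 (subtract 1h to convert from UTC+1).
Chen in UTC: 10:45-17:20 (subtract 1h to convert from UTC+1).
Xiulan in UTC: 11:30-17:05 (add 8h to convert from UTC-8).
Divya in UTC: 11:55-18:55 (add 3h to convert from UTC-3).
Oliver, Chen, Xiulan, and Divya can make the full 13:30-13:50 slot — that's 4.

4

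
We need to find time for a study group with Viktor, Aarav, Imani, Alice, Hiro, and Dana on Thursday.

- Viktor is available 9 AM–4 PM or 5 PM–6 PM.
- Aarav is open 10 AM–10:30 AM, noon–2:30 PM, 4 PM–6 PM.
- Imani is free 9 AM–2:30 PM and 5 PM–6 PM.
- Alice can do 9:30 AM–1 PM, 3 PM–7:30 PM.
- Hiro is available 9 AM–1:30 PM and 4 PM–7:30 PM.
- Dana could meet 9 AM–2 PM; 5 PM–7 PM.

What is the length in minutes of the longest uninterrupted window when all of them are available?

60

Viktor ∩ Aarav: 10:00-10:30, 12:00-14:30, 17:00-18:00.
Viktor ∩ Aarav ∩ Imani: 10:00-10:30, 12:00-14:30, 17:00-18:00.
Viktor ∩ Aarav ∩ Imani ∩ Alice: 10:00-10:30, 12:00-13:00, 17:00-18:00.
Viktor ∩ Aarav ∩ Imani ∩ Alice ∩ Hiro: 10:00-10:30, 12:00-13:00, 17:00-18:00.
Viktor ∩ Aarav ∩ Imani ∩ Alice ∩ Hiro ∩ Dana: 10:00-10:30, 12:00-13:00, 17:00-18:00.
The longest is 12:00-13:00 at 60 minutes.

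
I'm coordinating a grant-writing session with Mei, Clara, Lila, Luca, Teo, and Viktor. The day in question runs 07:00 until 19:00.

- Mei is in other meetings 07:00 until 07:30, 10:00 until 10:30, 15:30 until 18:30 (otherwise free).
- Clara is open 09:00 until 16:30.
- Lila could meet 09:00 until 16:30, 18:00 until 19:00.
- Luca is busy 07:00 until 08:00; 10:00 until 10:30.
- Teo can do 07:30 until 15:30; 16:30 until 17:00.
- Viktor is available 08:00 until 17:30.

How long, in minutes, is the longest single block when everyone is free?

300

Mei free: 07:30-10:00, 10:30-15:30, 18:30-19:00 (invert busy blocks within the working day).
Clara free: 09:00-16:30.
Lila free: 09:00-16:30, 18:00-19:00.
Luca free: 08:00-10:00, 10:30-19:00 (invert busy blocks within the working day).
Teo free: 07:30-15:30, 16:30-17:00.
Viktor free: 08:00-17:30.
Mei ∩ Clara: 09:00-10:00, 10:30-15:30.
Mei ∩ Clara ∩ Lila: 09:00-10:00, 10:30-15:30.
Mei ∩ Clara ∩ Lila ∩ Luca: 09:00-10:00, 10:30-15:30.
Mei ∩ Clara ∩ Lila ∩ Luca ∩ Teo: 09:00-10:00, 10:30-15:30.
Mei ∩ Clara ∩ Lila ∩ Luca ∩ Teo ∩ Viktor: 09:00-10:00, 10:30-15:30.
So the common availability across everyone is 09:00-10:00, 10:30-15:30.
The longest is 10:30-15:30 at 300 minutes.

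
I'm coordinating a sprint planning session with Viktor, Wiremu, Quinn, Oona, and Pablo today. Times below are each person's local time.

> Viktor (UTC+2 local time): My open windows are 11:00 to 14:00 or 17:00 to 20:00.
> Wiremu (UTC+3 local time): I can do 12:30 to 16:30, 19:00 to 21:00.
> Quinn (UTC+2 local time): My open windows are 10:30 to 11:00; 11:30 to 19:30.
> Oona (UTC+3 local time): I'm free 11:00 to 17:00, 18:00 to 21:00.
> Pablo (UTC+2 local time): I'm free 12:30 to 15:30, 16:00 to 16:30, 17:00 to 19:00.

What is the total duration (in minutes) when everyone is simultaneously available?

Viktor in UTC: 09:00-12:00, 15:00-18:00 (subtract 2h to convert from UTC+2).
Wiremu in UTC: 09:30-13:30, 16:00-18:00 (subtract 3h to convert from UTC+3).
Quinn in UTC: 08:30-09:00, 09:30-17:30 (subtract 2h to convert from UTC+2).
Oona in UTC: 08:00-14:00, 15:00-18:00 (subtract 3h to convert from UTC+3).
Pablo in UTC: 10:30-13:30, 14:00-14:30, 15:00-17:00 (subtract 2h to convert from UTC+2).
Viktor ∩ Wiremu: 09:30-12:00, 16:00-18:00.
Viktor ∩ Wiremu ∩ Quinn: 09:30-12:00, 16:00-17:30.
Viktor ∩ Wiremu ∩ Quinn ∩ Oona: 09:30-12:00, 16:00-17:30.
Viktor ∩ Wiremu ∩ Quinn ∩ Oona ∩ Pablo: 10:30-12:00, 16:00-17:00.
Summing the common windows: 90 + 60 = 150 minutes.

150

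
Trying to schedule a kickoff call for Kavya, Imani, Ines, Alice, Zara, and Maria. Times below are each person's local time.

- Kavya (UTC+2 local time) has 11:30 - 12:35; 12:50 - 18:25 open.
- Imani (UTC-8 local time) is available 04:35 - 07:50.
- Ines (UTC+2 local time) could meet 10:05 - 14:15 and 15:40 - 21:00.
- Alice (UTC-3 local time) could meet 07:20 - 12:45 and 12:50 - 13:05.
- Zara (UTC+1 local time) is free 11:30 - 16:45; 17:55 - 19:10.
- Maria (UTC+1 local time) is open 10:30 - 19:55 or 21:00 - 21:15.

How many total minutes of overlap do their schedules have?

Kavya in UTC: 09:30-10:35, 10:50-16:25 (subtract 2h to convert from UTC+2).
Imani in UTC: 12:35-15:50 (add 8h to convert from UTC-8).
Ines in UTC: 08:05-12:15, 13:40-19:00 (subtract 2h to convert from UTC+2).
Alice in UTC: 10:20-15:45, 15:50-16:05 (add 3h to convert from UTC-3).
Zara in UTC: 10:30-15:45, 16:55-18:10 (subtract 1h to convert from UTC+1).
Maria in UTC: 09:30-18:55, 20:00-20:15 (subtract 1h to convert from UTC+1).
Kavya ∩ Imani: 12:35-15:50.
Kavya ∩ Imani ∩ Ines: 13:40-15:50.
Kavya ∩ Imani ∩ Ines ∩ Alice: 13:40-15:45.
Kavya ∩ Imani ∩ Ines ∩ Alice ∩ Zara: 13:40-15:45.
Kavya ∩ Imani ∩ Ines ∩ Alice ∩ Zara ∩ Maria: 13:40-15:45.
That's a single block of 125 minutes.

125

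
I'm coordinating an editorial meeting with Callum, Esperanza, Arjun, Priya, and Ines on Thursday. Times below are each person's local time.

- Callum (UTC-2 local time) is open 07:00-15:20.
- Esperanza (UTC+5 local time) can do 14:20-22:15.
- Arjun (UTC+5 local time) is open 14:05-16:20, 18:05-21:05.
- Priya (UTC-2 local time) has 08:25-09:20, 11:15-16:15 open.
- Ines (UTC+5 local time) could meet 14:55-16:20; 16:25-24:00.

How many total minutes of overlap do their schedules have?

225

Callum in UTC: 09:00-17:20 (add 2h to convert from UTC-2).
Esperanza in UTC: 09:20-17:15 (subtract 5h to convert from UTC+5).
Arjun in UTC: 09:05-11:20, 13:05-16:05 (subtract 5h to convert from UTC+5).
Priya in UTC: 10:25-11:20, 13:15-18:15 (add 2h to convert from UTC-2).
Ines in UTC: 09:55-11:20, 11:25-19:00 (subtract 5h to convert from UTC+5).
Callum ∩ Esperanza: 09:20-17:15.
Callum ∩ Esperanza ∩ Arjun: 09:20-11:20, 13:05-16:05.
Callum ∩ Esperanza ∩ Arjun ∩ Priya: 10:25-11:20, 13:15-16:05.
Callum ∩ Esperanza ∩ Arjun ∩ Priya ∩ Ines: 10:25-11:20, 13:15-16:05.
Summing the common windows: 55 + 170 = 225 minutes.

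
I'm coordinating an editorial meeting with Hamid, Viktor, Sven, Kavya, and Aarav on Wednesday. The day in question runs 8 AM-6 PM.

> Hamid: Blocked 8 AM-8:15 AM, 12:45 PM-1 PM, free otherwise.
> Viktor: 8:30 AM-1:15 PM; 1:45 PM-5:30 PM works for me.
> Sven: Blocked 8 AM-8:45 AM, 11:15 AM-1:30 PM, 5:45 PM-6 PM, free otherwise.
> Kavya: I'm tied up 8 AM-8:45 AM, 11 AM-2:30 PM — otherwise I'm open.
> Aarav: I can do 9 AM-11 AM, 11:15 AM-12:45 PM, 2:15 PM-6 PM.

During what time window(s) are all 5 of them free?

09:00-11:00, 14:30-17:30

Hamid free: 08:15-12:45, 13:00-18:00 (invert busy blocks within the working day).
Viktor free: 08:30-13:15, 13:45-17:30.
Sven free: 08:45-11:15, 13:30-17:45 (invert busy blocks within the working day).
Kavya free: 08:45-11:00, 14:30-18:00 (invert busy blocks within the working day).
Aarav free: 09:00-11:00, 11:15-12:45, 14:15-18:00.
Hamid ∩ Viktor: 08:30-12:45, 13:00-13:15, 13:45-17:30.
Hamid ∩ Viktor ∩ Sven: 08:45-11:15, 13:45-17:30.
Hamid ∩ Viktor ∩ Sven ∩ Kavya: 08:45-11:00, 14:30-17:30.
Hamid ∩ Viktor ∩ Sven ∩ Kavya ∩ Aarav: 09:00-11:00, 14:30-17:30.
Those are the intersection windows.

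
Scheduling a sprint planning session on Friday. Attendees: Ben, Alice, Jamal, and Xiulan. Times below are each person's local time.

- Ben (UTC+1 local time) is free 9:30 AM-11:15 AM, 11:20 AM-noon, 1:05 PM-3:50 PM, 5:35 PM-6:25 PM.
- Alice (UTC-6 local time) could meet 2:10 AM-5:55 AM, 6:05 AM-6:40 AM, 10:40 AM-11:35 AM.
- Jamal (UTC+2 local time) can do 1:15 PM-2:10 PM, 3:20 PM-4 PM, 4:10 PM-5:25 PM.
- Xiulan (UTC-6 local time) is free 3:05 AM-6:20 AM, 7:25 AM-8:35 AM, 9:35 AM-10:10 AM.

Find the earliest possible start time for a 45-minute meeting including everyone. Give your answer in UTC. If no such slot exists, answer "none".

Ben in UTC: 08:30-10:15, 10:20-11:00, 12:05-14:50, 16:35-17:25 (subtract 1h to convert from UTC+1).
Alice in UTC: 08:10-11:55, 12:05-12:40, 16:40-17:35 (add 6h to convert from UTC-6).
Jamal in UTC: 11:15-12:10, 13:20-14:00, 14:10-15:25 (subtract 2h to convert from UTC+2).
Xiulan in UTC: 09:05-12:20, 13:25-14:35, 15:35-16:10 (add 6h to convert from UTC-6).
Ben ∩ Alice: 08:30-10:15, 10:20-11:00, 12:05-12:40, 16:40-17:25.
Ben ∩ Alice ∩ Jamal: 12:05-12:10.
Ben ∩ Alice ∩ Jamal ∩ Xiulan: 12:05-12:10.
No common window is at least 45 minutes long.

none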